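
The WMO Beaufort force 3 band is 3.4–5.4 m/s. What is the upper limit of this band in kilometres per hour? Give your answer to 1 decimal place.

3.4–5.4 m/s × 3.6 = 12.2–19.4 km/h.

19.4 km/h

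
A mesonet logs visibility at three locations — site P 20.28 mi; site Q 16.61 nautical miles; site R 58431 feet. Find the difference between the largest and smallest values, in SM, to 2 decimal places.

9.21 SM

site Q: 16.61 nmi = 19.1144 SM.
site R: 58431 ft = 11.0665 SM.
Spread: 20.2800 − 11.0665 = 9.21 SM.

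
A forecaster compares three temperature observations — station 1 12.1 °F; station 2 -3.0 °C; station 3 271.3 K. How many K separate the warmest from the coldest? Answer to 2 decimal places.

station 1: 12.1 °F = -11.056 °C.
station 3: 271.3 K = -1.850 °C.
Spread: (-1.850) − (-11.056) = 9.206 °C.

9.21 K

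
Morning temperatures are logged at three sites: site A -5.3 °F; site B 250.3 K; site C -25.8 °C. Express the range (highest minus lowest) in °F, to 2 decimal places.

site A: -5.3 °F = -20.722 °C.
site B: 250.3 K = -22.850 °C.
Spread: (-20.722) − (-25.800) = 5.078 °C = 9.14 °F.

9.14 °F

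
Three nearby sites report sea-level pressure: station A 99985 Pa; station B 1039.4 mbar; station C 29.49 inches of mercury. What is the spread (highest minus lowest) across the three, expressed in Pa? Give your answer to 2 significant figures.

station B: 1039.4 mb = 103940.00 Pa.
station C: 29.49 inHg = 99864.61 Pa.
Spread: 103940.00 − 99864.61 = 4100 Pa.

4100 Pa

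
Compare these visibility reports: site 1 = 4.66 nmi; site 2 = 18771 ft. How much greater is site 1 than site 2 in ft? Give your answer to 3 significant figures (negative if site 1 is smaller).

site 1: 4.66 nmi = 28314.70 ft.
Difference: 28314.70 − 18771.00 = 9540 ft.

9540 ft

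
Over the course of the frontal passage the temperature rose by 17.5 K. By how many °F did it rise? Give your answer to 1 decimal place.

31.5 °F

For a temperature change the 32° offset cancels: Δ°F = 17.5 × 1.8 = 31.5 °F.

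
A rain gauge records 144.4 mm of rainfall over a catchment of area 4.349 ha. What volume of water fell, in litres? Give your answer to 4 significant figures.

Area: 4.349 ha = 43490 m².
1 mm over 1 m² is 1 L, so volume = 144.4 × 43490 = 6279956 L ≈ 6280000 L.

6280000 litres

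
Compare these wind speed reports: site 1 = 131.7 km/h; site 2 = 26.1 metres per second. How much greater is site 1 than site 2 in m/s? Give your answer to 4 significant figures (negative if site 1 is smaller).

10.48 m/s

site 1: 131.7 km/h = 36.5833 m/s.
Difference: 36.5833 − 26.1000 = 10.48 m/s.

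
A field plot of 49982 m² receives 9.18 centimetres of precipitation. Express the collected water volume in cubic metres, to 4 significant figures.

Depth: 9.18 cm × 10 = 91.8 mm.
1 mm over 1 m² is 1 L, so volume = 91.8 × 49982 = 4588347.6 L = 4588 m³.

4588 cubic metres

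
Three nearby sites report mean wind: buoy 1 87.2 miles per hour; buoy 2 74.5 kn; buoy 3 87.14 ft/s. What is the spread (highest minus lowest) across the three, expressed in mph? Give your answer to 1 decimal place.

27.8 mph

buoy 2: 74.5 kt = 85.733 mph.
buoy 3: 87.14 ft/s = 59.414 mph.
Spread: 87.200 − 59.414 = 27.8 mph.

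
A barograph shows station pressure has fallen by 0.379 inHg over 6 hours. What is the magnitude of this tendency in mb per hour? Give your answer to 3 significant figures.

2.14 mb per hour

0.379 inHg / 6 h × 33.8639 mb/inHg = 2.14 mb/h.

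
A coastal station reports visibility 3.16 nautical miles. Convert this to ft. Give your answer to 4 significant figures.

1 nmi = 6076.12 ft, so 3.16 × 6076.12 = 19200 ft.

19200 ft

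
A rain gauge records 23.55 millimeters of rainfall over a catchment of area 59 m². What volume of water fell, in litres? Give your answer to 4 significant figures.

1 mm over 1 m² is 1 L, so volume = 23.55 × 59 = 1389.45 L ≈ 1389 L.

1389 litres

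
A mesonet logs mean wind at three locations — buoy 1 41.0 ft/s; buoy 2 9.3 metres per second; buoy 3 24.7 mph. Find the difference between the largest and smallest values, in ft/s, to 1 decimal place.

buoy 2: 9.3 m/s = 30.512 ft/s.
buoy 3: 24.7 mph = 36.227 ft/s.
Spread: 41.000 − 30.512 = 10.5 ft/s.

10.5 ft/s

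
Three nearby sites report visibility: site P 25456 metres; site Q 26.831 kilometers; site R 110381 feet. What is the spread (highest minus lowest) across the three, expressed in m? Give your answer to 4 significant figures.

site Q: 26.831 km = 26831.00 m.
site R: 110381 ft = 33644.13 m.
Spread: 33644.13 − 25456.00 = 8188 m.

8188 m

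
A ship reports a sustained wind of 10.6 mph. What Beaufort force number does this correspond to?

10.6 mph = 4.7 m/s, which is Beaufort 3 (gentle breeze, 3.4–5.4 m/s).

Beaufort force 3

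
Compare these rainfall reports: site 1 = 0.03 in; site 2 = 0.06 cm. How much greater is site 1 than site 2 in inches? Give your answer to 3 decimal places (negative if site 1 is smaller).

site 2: 0.06 cm = 0.02362 in.
Difference: 0.03000 − 0.02362 = 0.006 in.

0.006 in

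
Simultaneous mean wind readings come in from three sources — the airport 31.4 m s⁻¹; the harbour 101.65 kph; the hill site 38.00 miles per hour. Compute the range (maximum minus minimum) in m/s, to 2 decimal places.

14.41 m/s

the harbour: 101.65 km/h = 28.2361 m/s.
the hill site: 38.00 mph = 16.9875 m/s.
Spread: 31.4000 − 16.9875 = 14.41 m/s.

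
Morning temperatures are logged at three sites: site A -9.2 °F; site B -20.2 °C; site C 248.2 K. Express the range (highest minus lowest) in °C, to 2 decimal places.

site A: -9.2 °F = -22.889 °C.
site C: 248.2 K = -24.950 °C.
Spread: (-20.200) − (-24.950) = 4.750 °C.

4.75 °C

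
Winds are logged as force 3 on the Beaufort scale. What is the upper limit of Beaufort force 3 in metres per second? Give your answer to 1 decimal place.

5.4 m/s

Beaufort 3 (gentle breeze) spans 3.4–5.4 m/s.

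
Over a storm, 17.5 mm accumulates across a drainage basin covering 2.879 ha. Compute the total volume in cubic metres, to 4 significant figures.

Area: 2.879 ha = 28790 m².
1 mm over 1 m² is 1 L, so volume = 17.5 × 28790 = 503825 L = 503.8 m³.

503.8 cubic metres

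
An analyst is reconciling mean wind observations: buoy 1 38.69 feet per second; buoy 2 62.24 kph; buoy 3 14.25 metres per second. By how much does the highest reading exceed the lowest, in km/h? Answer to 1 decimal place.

19.8 km/h

buoy 1: 38.69 ft/s = 42.454 km/h.
buoy 3: 14.25 m/s = 51.300 km/h.
Spread: 62.240 − 42.454 = 19.8 km/h.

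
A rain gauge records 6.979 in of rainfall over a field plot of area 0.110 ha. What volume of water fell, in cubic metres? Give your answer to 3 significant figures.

195 cubic metres

Depth: 6.979 in × 25.4 = 177.2666 mm.
Area: 0.110 ha = 1100 m².
1 mm over 1 m² is 1 L, so volume = 177.2666 × 1100 = 194993.26 L = 195 m³.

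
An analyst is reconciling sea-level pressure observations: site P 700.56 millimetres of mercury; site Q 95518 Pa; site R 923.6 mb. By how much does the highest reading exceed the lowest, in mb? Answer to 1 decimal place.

31.6 mb

site P: 700.56 mmHg = 934.003 mb.
site Q: 95518 Pa = 955.180 mb.
Spread: 955.180 − 923.600 = 31.6 mb.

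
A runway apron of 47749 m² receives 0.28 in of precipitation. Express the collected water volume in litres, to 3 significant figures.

340000 litres

Depth: 0.28 in × 25.4 = 7.112 mm.
1 mm over 1 m² is 1 L, so volume = 7.112 × 47749 = 339590.89 L ≈ 340000 L.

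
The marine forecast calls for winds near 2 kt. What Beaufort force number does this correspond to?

Beaufort force 1

2 kt lies in the Beaufort 1 band (light air, 1–3 kt).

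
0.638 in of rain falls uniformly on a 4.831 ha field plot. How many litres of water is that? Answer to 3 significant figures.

783000 litres

Depth: 0.638 in × 25.4 = 16.2052 mm.
Area: 4.831 ha = 48310 m².
1 mm over 1 m² is 1 L, so volume = 16.2052 × 48310 = 782873.21 L ≈ 783000 L.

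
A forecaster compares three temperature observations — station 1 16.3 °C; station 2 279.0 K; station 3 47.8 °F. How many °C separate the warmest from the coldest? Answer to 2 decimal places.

station 2: 279.0 K = 5.850 °C.
station 3: 47.8 °F = 8.778 °C.
Spread: 16.300 − 5.850 = 10.450 °C.

10.45 °C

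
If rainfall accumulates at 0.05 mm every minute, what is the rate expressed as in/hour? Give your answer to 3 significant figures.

0.118 in/hour

0.05 mm/minute × 0.0393701 in/mm × 60 minute/hour = 0.118 in/hour.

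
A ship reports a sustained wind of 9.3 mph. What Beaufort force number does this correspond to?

Beaufort force 3

9.3 mph = 4.2 m/s, which is Beaufort 3 (gentle breeze, 3.4–5.4 m/s).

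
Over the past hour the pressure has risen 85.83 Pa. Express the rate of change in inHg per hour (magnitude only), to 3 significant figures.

85.83 Pa / 1 h × 0.0002953 inHg/Pa = 0.0253 inHg/h.

0.0253 inHg per hour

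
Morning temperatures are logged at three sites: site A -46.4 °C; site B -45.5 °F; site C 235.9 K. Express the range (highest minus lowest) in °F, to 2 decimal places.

16.47 °F

site B: -45.5 °F = -43.056 °C.
site C: 235.9 K = -37.250 °C.
Spread: (-37.250) − (-46.400) = 9.150 °C = 16.47 °F.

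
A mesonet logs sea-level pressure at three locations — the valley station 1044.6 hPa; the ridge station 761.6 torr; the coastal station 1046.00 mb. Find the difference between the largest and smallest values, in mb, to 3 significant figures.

the valley station: 1044.6 hPa = 1044.600 mb.
the ridge station: 761.6 mmHg = 1015.383 mb.
Spread: 1046.000 − 1015.383 = 30.6 mb.

30.6 mb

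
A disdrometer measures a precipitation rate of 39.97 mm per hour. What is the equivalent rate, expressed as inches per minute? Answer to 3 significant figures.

0.0262 in/minute

39.97 mm/hour × 0.0393701 in/mm × 0.0166667 hour/minute = 0.0262 in/minute.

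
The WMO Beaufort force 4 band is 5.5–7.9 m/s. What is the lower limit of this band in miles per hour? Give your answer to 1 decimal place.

5.5–7.9 m/s × 2.237 = 12.3–17.7 mph.

12.3 mph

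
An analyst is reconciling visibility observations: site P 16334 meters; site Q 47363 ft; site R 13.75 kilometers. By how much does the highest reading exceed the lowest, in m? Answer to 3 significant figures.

site Q: 47363 ft = 14436.24 m.
site R: 13.75 km = 13750.00 m.
Spread: 16334.00 − 13750.00 = 2580 m.

2580 m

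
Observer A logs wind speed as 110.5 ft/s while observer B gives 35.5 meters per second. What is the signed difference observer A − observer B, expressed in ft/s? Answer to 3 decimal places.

-5.970 ft/s

observer B: 35.5 m/s = 116.46982 ft/s.
Difference: 110.50000 − 116.46982 = -5.970 ft/s.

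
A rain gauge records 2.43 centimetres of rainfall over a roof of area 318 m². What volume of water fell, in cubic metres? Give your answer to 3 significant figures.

Depth: 2.43 cm × 10 = 24.3 mm.
1 mm over 1 m² is 1 L, so volume = 24.3 × 318 = 7727.4 L = 7.73 m³.

7.73 cubic metres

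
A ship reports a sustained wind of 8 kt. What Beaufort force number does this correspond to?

8 kt lies in the Beaufort 3 band (gentle breeze, 7–10 kt).

Beaufort force 3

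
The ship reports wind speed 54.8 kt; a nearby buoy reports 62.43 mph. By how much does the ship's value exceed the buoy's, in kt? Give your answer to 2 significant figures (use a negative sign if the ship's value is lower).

0.55 kt

the buoy: 62.43 mph = 54.2502 kt.
Difference: 54.8000 − 54.2502 = 0.55 kt.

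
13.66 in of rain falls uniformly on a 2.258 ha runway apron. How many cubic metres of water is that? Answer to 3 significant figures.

Depth: 13.66 in × 25.4 = 346.964 mm.
Area: 2.258 ha = 22580 m².
1 mm over 1 m² is 1 L, so volume = 346.964 × 22580 = 7834447.1 L = 7830 m³.

7830 cubic metres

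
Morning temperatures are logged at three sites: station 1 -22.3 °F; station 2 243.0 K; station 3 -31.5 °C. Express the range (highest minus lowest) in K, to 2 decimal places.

station 1: -22.3 °F = -30.167 °C.
station 2: 243.0 K = -30.150 °C.
Spread: (-30.150) − (-31.500) = 1.350 °C.

1.35 K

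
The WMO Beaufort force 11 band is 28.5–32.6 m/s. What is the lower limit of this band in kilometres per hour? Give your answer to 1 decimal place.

102.6 km/h

28.5–32.6 m/s × 3.6 = 102.6–117.4 km/h.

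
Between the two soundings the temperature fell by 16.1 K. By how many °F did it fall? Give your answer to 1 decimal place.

29.0 °F

A change of 1 °C equals a change of 1.8 °F: Δ°F = 16.1 × 1.8 = 29.0 °F.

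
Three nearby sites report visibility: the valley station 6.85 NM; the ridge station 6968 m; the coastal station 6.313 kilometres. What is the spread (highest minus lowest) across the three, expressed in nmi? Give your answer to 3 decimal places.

the ridge station: 6968 m = 3.76242 nmi.
the coastal station: 6.313 km = 3.40875 nmi.
Spread: 6.85000 − 3.40875 = 3.441 nmi.

3.441 nmi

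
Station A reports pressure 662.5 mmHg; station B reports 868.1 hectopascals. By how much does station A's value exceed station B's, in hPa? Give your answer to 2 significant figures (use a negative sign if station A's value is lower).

station A: 662.5 mmHg = 883.26 hPa.
Difference: 883.26 − 868.10 = 15 hPa.

15 hPa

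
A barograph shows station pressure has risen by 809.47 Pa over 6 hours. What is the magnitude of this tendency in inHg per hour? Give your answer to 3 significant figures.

0.0398 inHg per hour

809.47 Pa / 6 h × 0.0002953 inHg/Pa = 0.0398 inHg/h.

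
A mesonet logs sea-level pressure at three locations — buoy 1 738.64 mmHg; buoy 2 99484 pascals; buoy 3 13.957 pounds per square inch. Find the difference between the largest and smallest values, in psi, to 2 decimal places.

0.47 psi

buoy 1: 738.64 mmHg = 14.2829 psi.
buoy 2: 99484 Pa = 14.4289 psi.
Spread: 14.4289 − 13.9570 = 0.47 psi.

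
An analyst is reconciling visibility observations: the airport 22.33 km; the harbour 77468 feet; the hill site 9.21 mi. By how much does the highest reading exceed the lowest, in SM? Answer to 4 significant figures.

5.462 SM

the airport: 22.33 km = 13.87522 SM.
the harbour: 77468 ft = 14.67197 SM.
Spread: 14.67197 − 9.21000 = 5.462 SM.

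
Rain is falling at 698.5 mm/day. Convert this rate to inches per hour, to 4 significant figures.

698.5 mm/day × 0.0393701 in/mm × 0.0416667 day/hour = 1.146 in/hour.

1.146 in/hour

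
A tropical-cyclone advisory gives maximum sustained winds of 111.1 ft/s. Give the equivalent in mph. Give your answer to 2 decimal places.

75.75 mph

1 ft/s = 0.681818 mph, so 111.1 × 0.681818 = 75.75 mph.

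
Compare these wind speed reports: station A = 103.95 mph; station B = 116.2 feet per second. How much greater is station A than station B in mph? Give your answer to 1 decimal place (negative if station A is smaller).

24.7 mph

station B: 116.2 ft/s = 79.227 mph.
Difference: 103.950 − 79.227 = 24.7 mph.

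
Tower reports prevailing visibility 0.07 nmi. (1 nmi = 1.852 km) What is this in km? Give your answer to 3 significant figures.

1 nmi = 1.852 km, so 0.07 × 1.852 = 0.130 km.

0.130 km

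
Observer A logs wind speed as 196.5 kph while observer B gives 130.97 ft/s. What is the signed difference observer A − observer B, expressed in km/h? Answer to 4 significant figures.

observer B: 130.97 ft/s = 143.7108 km/h.
Difference: 196.5000 − 143.7108 = 52.79 km/h.

52.79 km/h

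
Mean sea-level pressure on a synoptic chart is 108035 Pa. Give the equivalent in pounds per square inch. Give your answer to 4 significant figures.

15.67 psi

1 Pa = 0.000145038 psi, so 108035 × 0.000145038 = 15.67 psi.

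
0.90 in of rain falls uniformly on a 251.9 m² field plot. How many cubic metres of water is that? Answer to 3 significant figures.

Depth: 0.90 in × 25.4 = 22.86 mm.
1 mm over 1 m² is 1 L, so volume = 22.86 × 251.9 = 5758.434 L = 5.76 m³.

5.76 cubic metres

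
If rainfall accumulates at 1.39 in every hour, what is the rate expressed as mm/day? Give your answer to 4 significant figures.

847.3 mm/day

1.39 in/hour × 25.4 mm/in × 24 hour/day = 847.3 mm/day.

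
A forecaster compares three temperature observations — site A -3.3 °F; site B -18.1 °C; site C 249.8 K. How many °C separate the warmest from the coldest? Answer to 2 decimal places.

site A: -3.3 °F = -19.611 °C.
site C: 249.8 K = -23.350 °C.
Spread: (-18.100) − (-23.350) = 5.250 °C.

5.25 °C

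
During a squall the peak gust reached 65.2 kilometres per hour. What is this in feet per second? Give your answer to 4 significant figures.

1 km/h = 0.911344 ft/s, so 65.2 × 0.911344 = 59.42 ft/s.

59.42 ft/s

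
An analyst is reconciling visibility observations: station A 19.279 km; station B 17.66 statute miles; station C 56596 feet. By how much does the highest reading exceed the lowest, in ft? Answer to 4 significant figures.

station A: 19.279 km = 63251.31 ft.
station B: 17.66 SM = 93244.80 ft.
Spread: 93244.80 − 56596.00 = 36650 ft.

36650 ft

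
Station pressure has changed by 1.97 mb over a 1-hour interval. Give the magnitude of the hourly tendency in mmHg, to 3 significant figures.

1.48 mmHg per hour

1.97 mb / 1 h × 0.750062 mmHg/mb = 1.48 mmHg/h.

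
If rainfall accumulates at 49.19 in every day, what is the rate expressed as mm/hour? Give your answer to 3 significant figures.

52.1 mm/hour

49.19 in/day × 25.4 mm/in × 0.0416667 day/hour = 52.1 mm/hour.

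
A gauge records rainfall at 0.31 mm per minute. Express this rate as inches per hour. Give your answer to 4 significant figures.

0.7323 in/hour

0.31 mm/minute × 0.0393701 in/mm × 60 minute/hour = 0.7323 in/hour.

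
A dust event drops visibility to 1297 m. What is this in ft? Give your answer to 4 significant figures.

1 m = 3.28084 ft, so 1297 × 3.28084 = 4255 ft.

4255 ft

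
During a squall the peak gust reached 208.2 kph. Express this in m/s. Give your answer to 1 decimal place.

57.8 m/s

1 km/h = 0.277778 m/s, so 208.2 × 0.277778 = 57.8 m/s.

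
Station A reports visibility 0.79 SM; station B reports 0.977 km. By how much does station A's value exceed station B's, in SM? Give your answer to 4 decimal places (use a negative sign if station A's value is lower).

0.1829 SM

station B: 0.977 km = 0.607080 SM.
Difference: 0.790000 − 0.607080 = 0.1829 SM.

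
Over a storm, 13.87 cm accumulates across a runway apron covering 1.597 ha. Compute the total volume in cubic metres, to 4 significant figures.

Depth: 13.87 cm × 10 = 138.7 mm.
Area: 1.597 ha = 15970 m².
1 mm over 1 m² is 1 L, so volume = 138.7 × 15970 = 2215039 L = 2215 m³.

2215 cubic metres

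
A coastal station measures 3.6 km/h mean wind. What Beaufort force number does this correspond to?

Beaufort force 1

3.6 km/h = 1.0 m/s, which is Beaufort 1 (light air, 0.3–1.5 m/s).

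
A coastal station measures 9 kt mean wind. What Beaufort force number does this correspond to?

Beaufort force 3

9 kt lies in the Beaufort 3 band (gentle breeze, 7–10 kt).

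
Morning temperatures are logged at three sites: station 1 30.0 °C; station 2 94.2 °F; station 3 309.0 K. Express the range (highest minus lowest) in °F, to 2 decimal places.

station 2: 94.2 °F = 34.556 °C.
station 3: 309.0 K = 35.850 °C.
Spread: 35.850 − 30.000 = 5.850 °C = 10.53 °F.

10.53 °F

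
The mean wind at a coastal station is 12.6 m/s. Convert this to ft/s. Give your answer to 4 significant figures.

1 m/s = 3.28084 ft/s, so 12.6 × 3.28084 = 41.34 ft/s.

41.34 ft/s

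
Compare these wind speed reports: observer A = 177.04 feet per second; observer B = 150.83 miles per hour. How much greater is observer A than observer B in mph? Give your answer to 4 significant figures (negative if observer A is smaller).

-30.12 mph

observer A: 177.04 ft/s = 120.7091 mph.
Difference: 120.7091 − 150.8300 = -30.12 mph.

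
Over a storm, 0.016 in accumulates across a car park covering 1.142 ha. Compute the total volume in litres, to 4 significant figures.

4641 litres

Depth: 0.016 in × 25.4 = 0.4064 mm.
Area: 1.142 ha = 11420 m².
1 mm over 1 m² is 1 L, so volume = 0.4064 × 11420 = 4641.088 L ≈ 4641 L.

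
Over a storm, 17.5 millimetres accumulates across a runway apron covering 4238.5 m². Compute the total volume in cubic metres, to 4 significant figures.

74.17 cubic metres

1 mm over 1 m² is 1 L, so volume = 17.5 × 4238.5 = 74173.75 L = 74.17 m³.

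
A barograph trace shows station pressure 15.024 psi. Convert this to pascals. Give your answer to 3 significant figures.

1 psi = 6894.76 Pa, so 15.024 × 6894.76 = 104000 Pa.

104000 Pa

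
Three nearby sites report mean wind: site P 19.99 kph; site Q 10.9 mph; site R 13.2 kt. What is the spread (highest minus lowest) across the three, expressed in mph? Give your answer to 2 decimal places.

site P: 19.99 km/h = 12.4212 mph.
site R: 13.2 kt = 15.1903 mph.
Spread: 15.1903 − 10.9000 = 4.29 mph.

4.29 mph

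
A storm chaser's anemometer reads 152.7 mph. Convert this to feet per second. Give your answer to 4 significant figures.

1 mph = 1.46667 ft/s, so 152.7 × 1.46667 = 224.0 ft/s.

224.0 ft/s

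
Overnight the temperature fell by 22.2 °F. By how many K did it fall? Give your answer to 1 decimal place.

A change of 1 °C equals a change of 1.8 °F: ΔK = 22.2 × 0.5556 = 12.3 K.

12.3 K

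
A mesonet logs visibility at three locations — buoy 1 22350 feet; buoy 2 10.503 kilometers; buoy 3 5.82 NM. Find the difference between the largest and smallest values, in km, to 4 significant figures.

3.966 km

buoy 1: 22350 ft = 6.81228 km.
buoy 3: 5.82 nmi = 10.77864 km.
Spread: 10.77864 − 6.81228 = 3.966 km.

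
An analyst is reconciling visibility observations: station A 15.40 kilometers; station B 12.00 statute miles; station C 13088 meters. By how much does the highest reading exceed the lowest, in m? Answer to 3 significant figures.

6220 m

station A: 15.40 km = 15400.00 m.
station B: 12.00 SM = 19312.13 m.
Spread: 19312.13 − 13088.00 = 6220 m.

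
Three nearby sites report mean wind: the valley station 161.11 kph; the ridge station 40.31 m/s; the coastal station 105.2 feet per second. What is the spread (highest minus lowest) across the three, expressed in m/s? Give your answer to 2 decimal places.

the valley station: 161.11 km/h = 44.7528 m/s.
the coastal station: 105.2 ft/s = 32.0650 m/s.
Spread: 44.7528 − 32.0650 = 12.69 m/s.

12.69 m/s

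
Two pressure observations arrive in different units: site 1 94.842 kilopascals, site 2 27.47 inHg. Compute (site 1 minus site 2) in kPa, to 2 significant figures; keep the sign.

1.8 kPa

site 2: 27.47 inHg = 93.024 kPa.
Difference: 94.842 − 93.024 = 1.8 kPa.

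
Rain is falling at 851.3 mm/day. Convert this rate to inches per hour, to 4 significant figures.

851.3 mm/day × 0.0393701 in/mm × 0.0416667 day/hour = 1.396 in/hour.

1.396 in/hour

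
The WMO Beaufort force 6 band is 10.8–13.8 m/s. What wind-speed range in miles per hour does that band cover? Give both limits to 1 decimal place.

24.2 to 30.9 mph

10.8–13.8 m/s × 2.237 = 24.2–30.9 mph.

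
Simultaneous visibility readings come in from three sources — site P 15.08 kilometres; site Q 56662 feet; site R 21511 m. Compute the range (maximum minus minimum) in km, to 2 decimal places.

site Q: 56662 ft = 17.2706 km.
site R: 21511 m = 21.5110 km.
Spread: 21.5110 − 15.0800 = 6.43 km.

6.43 km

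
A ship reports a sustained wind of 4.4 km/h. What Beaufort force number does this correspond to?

4.4 km/h = 1.2 m/s, which is Beaufort 1 (light air, 0.3–1.5 m/s).

Beaufort force 1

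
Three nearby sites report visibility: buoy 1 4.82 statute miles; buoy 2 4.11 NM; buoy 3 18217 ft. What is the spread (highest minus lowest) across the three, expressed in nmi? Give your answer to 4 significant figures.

buoy 1: 4.82 SM = 4.18847 nmi.
buoy 3: 18217 ft = 2.99813 nmi.
Spread: 4.18847 − 2.99813 = 1.190 nmi.

1.190 nmi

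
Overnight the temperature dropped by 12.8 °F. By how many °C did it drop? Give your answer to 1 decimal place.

Converting a difference, only the 9/5 scale factor applies: Δ°C = 12.8 × 0.5556 = 7.1 °C.

7.1 °C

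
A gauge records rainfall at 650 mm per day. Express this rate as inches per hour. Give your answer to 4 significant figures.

1.066 in/hour

650 mm/day × 0.0393701 in/mm × 0.0416667 day/hour = 1.066 in/hour.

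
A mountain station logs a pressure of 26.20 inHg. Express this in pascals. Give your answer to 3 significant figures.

88700 Pa

1 inHg = 3386.39 Pa, so 26.20 × 3386.39 = 88700 Pa.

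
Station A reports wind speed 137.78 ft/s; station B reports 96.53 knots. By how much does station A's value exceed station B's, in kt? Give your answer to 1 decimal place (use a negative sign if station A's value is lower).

station A: 137.78 ft/s = 81.632 kt.
Difference: 81.632 − 96.530 = -14.9 kt.

-14.9 kt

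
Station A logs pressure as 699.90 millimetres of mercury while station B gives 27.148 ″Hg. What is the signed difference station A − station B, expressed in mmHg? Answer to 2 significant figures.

10 mmHg

station B: 27.148 inHg = 689.56 mmHg.
Difference: 699.90 − 689.56 = 10 mmHg.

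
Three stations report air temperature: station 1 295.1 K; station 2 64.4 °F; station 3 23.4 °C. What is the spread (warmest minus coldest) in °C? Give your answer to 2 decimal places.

station 1: 295.1 K = 21.950 °C.
station 2: 64.4 °F = 18.000 °C.
Spread: 23.400 − 18.000 = 5.400 °C.

5.40 °C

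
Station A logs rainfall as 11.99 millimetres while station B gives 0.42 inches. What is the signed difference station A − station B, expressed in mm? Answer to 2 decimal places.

1.32 mm

station B: 0.42 in = 10.6680 mm.
Difference: 11.9900 − 10.6680 = 1.32 mm.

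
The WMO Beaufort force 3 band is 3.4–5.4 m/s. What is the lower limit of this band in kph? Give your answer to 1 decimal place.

12.2 km/h

3.4–5.4 m/s × 3.6 = 12.2–19.4 km/h.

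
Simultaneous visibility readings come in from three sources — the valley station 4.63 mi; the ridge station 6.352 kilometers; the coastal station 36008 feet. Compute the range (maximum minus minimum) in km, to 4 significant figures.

the valley station: 4.63 SM = 7.45126 km.
the coastal station: 36008 ft = 10.97524 km.
Spread: 10.97524 − 6.35200 = 4.623 km.

4.623 km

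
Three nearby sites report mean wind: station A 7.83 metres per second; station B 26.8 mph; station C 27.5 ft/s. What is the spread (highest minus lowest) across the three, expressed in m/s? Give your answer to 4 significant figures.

station B: 26.8 mph = 11.98067 m/s.
station C: 27.5 ft/s = 8.38200 m/s.
Spread: 11.98067 − 7.83000 = 4.151 m/s.

4.151 m/s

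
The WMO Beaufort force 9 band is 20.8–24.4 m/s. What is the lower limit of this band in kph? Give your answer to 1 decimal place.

20.8–24.4 m/s × 3.6 = 74.9–87.8 km/h.

74.9 km/h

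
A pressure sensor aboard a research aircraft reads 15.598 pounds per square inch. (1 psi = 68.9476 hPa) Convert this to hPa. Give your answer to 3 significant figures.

1080 hPa

1 psi = 68.9476 hPa, so 15.598 × 68.9476 = 1080 hPa.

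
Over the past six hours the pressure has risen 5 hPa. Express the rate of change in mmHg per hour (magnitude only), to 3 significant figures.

0.625 mmHg per hour

5 hPa / 6 h × 0.750062 mmHg/hPa = 0.625 mmHg/h.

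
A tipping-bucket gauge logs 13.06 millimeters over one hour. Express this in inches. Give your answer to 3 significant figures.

0.514 in

1 mm = 0.0393701 in, so 13.06 × 0.0393701 = 0.514 in.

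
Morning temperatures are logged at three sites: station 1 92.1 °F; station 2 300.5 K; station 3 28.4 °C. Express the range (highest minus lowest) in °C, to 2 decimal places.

station 1: 92.1 °F = 33.389 °C.
station 2: 300.5 K = 27.350 °C.
Spread: 33.389 − 27.350 = 6.039 °C.

6.04 °C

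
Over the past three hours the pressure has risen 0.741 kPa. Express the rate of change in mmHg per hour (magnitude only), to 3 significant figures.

0.741 kPa / 3 h × 7.50062 mmHg/kPa = 1.85 mmHg/h.

1.85 mmHg per hour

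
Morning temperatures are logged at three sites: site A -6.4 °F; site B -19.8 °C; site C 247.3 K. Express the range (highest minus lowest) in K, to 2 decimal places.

site A: -6.4 °F = -21.333 °C.
site C: 247.3 K = -25.850 °C.
Spread: (-19.800) − (-25.850) = 6.050 °C.

6.05 K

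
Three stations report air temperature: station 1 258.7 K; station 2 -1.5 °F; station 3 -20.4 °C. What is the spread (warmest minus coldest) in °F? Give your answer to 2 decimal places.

10.71 °F

station 1: 258.7 K = -14.450 °C.
station 2: -1.5 °F = -18.611 °C.
Spread: (-14.450) − (-20.400) = 5.950 °C = 10.71 °F.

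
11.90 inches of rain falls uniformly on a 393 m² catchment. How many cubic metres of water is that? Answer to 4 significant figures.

Depth: 11.90 in × 25.4 = 302.26 mm.
1 mm over 1 m² is 1 L, so volume = 302.26 × 393 = 118788.18 L = 118.8 m³.

118.8 cubic metres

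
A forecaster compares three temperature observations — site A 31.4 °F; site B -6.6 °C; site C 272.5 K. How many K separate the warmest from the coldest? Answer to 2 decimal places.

site A: 31.4 °F = -0.333 °C.
site C: 272.5 K = -0.650 °C.
Spread: (-0.333) − (-6.600) = 6.267 °C.

6.27 K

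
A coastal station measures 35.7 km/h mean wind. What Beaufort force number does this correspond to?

Beaufort force 5

35.7 km/h = 9.9 m/s, which is Beaufort 5 (fresh breeze, 8.0–10.7 m/s).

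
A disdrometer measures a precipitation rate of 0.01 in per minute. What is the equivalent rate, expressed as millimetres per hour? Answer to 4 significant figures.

0.01 in/minute × 25.4 mm/in × 60 minute/hour = 15.24 mm/hour.

15.24 mm/hour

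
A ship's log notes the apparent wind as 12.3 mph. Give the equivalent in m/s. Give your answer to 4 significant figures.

5.499 m/s

1 mph = 0.44704 m/s, so 12.3 × 0.44704 = 5.499 m/s.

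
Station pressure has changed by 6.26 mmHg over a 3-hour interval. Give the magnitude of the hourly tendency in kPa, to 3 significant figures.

6.26 mmHg / 3 h × 0.133322 kPa/mmHg = 0.278 kPa/h.

0.278 kPa per hour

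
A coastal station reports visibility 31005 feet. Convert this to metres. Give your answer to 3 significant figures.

9450 m

1 ft = 0.3048 m, so 31005 × 0.3048 = 9450 m.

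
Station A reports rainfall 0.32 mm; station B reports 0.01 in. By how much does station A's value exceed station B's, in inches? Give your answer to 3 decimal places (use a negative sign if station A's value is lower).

station A: 0.32 mm = 0.01260 in.
Difference: 0.01260 − 0.01000 = 0.003 in.

0.003 in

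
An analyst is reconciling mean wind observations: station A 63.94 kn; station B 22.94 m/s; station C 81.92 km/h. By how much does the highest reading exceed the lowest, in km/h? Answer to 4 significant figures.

station A: 63.94 kt = 118.4169 km/h.
station B: 22.94 m/s = 82.5840 km/h.
Spread: 118.4169 − 81.9200 = 36.50 km/h.

36.50 km/h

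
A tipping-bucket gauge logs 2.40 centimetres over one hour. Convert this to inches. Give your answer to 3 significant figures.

0.945 in

1 cm = 0.393701 in, so 2.40 × 0.393701 = 0.945 in.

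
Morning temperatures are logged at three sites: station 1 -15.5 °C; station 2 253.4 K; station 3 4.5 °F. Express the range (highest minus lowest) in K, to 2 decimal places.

4.47 K

station 2: 253.4 K = -19.750 °C.
station 3: 4.5 °F = -15.278 °C.
Spread: (-15.278) − (-19.750) = 4.472 °C.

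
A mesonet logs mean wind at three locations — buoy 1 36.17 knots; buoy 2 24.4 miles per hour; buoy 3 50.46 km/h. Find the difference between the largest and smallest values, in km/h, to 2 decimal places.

27.72 km/h

buoy 1: 36.17 kt = 66.9868 km/h.
buoy 2: 24.4 mph = 39.2680 km/h.
Spread: 66.9868 − 39.2680 = 27.72 km/h.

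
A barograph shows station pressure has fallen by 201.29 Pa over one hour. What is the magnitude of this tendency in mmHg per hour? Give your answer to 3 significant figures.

1.51 mmHg per hour

201.29 Pa / 1 h × 0.00750062 mmHg/Pa = 1.51 mmHg/h.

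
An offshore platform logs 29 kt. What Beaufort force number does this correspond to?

29 kt lies in the Beaufort 7 band (near gale, 28–33 kt).

Beaufort force 7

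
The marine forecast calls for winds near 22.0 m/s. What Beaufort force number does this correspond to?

Beaufort force 9

22.0 m/s lies in the Beaufort 9 band (strong gale, 20.8–24.4 m/s).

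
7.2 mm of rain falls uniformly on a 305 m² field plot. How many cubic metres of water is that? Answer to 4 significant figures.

1 mm over 1 m² is 1 L, so volume = 7.2 × 305 = 2196 L = 2.196 m³.

2.196 cubic metres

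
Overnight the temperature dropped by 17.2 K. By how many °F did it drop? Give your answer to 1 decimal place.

31.0 °F

A change of 1 °C equals a change of 1.8 °F: Δ°F = 17.2 × 1.8 = 31.0 °F.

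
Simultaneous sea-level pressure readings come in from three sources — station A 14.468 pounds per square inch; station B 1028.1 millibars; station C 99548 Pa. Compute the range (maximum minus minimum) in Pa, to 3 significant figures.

station A: 14.468 psi = 99753.35 Pa.
station B: 1028.1 mb = 102810.00 Pa.
Spread: 102810.00 − 99548.00 = 3260 Pa.

3260 Pa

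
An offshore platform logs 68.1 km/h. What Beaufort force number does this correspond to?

Beaufort force 8

68.1 km/h = 18.9 m/s, which is Beaufort 8 (gale, 17.2–20.7 m/s).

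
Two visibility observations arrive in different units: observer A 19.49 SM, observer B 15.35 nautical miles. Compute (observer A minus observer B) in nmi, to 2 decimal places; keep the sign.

1.59 nmi

observer A: 19.49 SM = 16.9363 nmi.
Difference: 16.9363 − 15.3500 = 1.59 nmi.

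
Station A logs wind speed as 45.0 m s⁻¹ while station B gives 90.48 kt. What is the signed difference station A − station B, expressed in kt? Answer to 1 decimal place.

-3.0 kt

station A: 45.0 m/s = 87.473 kt.
Difference: 87.473 − 90.480 = -3.0 kt.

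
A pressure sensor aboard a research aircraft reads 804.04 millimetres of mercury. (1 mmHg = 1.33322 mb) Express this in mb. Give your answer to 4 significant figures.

1072 mb

1 mmHg = 1.33322 mb, so 804.04 × 1.33322 = 1072 mb.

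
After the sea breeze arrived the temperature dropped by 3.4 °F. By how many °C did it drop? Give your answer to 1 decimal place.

For a temperature change the 32° offset cancels: Δ°C = 3.4 × 0.5556 = 1.9 °C.

1.9 °C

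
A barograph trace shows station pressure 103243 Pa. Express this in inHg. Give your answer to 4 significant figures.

1 Pa = 0.0002953 inHg, so 103243 × 0.0002953 = 30.49 inHg.

30.49 inHg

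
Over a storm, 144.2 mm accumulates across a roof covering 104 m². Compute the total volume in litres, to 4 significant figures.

1 mm over 1 m² is 1 L, so volume = 144.2 × 104 = 14996.8 L ≈ 15000 L.

15000 litres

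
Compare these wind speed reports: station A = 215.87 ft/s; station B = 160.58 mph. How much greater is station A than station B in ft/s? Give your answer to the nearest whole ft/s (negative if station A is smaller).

station B: 160.58 mph = 235.52 ft/s.
Difference: 215.87 − 235.52 = -20 ft/s.

-20 ft/s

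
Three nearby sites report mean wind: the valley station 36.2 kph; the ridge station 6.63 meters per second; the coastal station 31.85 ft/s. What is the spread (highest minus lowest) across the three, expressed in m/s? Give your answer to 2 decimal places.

3.43 m/s

the valley station: 36.2 km/h = 10.0556 m/s.
the coastal station: 31.85 ft/s = 9.7079 m/s.
Spread: 10.0556 − 6.6300 = 3.43 m/s.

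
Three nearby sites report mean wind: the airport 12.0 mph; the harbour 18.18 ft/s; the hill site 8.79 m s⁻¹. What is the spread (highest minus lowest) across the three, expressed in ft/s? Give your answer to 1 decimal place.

11.2 ft/s

the airport: 12.0 mph = 17.600 ft/s.
the hill site: 8.79 m/s = 28.839 ft/s.
Spread: 28.839 − 17.600 = 11.2 ft/s.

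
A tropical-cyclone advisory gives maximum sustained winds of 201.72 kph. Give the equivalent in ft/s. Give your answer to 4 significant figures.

183.8 ft/s

1 km/h = 0.911344 ft/s, so 201.72 × 0.911344 = 183.8 ft/s.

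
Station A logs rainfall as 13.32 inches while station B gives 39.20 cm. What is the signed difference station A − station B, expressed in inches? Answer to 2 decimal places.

-2.11 in

station B: 39.20 cm = 15.4331 in.
Difference: 13.3200 − 15.4331 = -2.11 in.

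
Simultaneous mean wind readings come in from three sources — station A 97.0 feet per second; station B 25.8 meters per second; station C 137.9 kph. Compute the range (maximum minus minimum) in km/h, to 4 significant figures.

45.02 km/h

station A: 97.0 ft/s = 106.4362 km/h.
station B: 25.8 m/s = 92.8800 km/h.
Spread: 137.9000 − 92.8800 = 45.02 km/h.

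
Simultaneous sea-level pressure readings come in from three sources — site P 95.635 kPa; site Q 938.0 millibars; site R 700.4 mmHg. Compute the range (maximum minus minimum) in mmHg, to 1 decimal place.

16.9 mmHg

site P: 95.635 kPa = 717.321 mmHg.
site Q: 938.0 mb = 703.558 mmHg.
Spread: 717.321 − 700.400 = 16.9 mmHg.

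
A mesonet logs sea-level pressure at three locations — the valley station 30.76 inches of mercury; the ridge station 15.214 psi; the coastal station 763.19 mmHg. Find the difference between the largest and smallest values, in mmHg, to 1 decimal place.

23.6 mmHg

the valley station: 30.76 inHg = 781.304 mmHg.
the ridge station: 15.214 psi = 786.791 mmHg.
Spread: 786.791 − 763.190 = 23.6 mmHg.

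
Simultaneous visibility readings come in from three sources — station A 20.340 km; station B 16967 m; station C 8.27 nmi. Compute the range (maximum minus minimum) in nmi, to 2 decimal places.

2.71 nmi

station A: 20.340 km = 10.9827 nmi.
station B: 16967 m = 9.1614 nmi.
Spread: 10.9827 − 8.2700 = 2.71 nmi.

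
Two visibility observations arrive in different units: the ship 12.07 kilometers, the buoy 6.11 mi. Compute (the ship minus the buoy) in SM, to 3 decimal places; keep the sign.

the ship: 12.07 km = 7.49995 SM.
Difference: 7.49995 − 6.11000 = 1.390 SM.

1.390 SM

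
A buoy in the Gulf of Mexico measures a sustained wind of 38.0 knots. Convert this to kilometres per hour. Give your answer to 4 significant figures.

1 kt = 1.852 km/h, so 38.0 × 1.852 = 70.38 km/h.

70.38 km/h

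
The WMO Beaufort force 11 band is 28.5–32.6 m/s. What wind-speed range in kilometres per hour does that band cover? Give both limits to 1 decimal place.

102.6 to 117.4 km/h

28.5–32.6 m/s × 3.6 = 102.6–117.4 km/h.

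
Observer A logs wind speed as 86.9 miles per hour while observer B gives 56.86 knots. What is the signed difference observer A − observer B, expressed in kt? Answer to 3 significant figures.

18.7 kt

observer A: 86.9 mph = 75.514 kt.
Difference: 75.514 − 56.860 = 18.7 kt.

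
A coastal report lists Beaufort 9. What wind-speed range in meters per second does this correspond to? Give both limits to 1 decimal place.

Beaufort 9 (strong gale) spans 20.8–24.4 m/s.

20.8 to 24.4 m/s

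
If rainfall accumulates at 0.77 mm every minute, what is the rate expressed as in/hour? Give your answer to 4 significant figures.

1.819 in/hour

0.77 mm/minute × 0.0393701 in/mm × 60 minute/hour = 1.819 in/hour.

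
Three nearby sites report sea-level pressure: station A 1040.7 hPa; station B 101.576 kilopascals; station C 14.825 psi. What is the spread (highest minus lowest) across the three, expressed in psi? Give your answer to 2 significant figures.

station A: 1040.7 hPa = 15.0941 psi.
station B: 101.576 kPa = 14.7324 psi.
Spread: 15.0941 − 14.7324 = 0.36 psi.

0.36 psi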